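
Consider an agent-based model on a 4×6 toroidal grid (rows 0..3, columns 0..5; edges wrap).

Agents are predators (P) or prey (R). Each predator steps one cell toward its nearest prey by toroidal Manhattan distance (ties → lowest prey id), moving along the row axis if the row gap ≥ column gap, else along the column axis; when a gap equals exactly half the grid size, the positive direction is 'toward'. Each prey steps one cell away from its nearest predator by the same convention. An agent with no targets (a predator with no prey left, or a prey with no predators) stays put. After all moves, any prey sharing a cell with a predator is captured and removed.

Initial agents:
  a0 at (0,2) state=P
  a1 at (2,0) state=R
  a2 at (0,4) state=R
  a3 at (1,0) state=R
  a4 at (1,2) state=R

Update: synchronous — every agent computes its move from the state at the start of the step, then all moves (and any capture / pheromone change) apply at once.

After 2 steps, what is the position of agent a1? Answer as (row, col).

(1, 5)

t=1: a0@(1,2):P a1@(1,0):R a2@(0,5):R a3@(1,5):R a4@(2,2):R
t=2: a0@(2,2):P a1@(1,5):R a2@(0,4):R a3@(1,4):R a4@(3,2):R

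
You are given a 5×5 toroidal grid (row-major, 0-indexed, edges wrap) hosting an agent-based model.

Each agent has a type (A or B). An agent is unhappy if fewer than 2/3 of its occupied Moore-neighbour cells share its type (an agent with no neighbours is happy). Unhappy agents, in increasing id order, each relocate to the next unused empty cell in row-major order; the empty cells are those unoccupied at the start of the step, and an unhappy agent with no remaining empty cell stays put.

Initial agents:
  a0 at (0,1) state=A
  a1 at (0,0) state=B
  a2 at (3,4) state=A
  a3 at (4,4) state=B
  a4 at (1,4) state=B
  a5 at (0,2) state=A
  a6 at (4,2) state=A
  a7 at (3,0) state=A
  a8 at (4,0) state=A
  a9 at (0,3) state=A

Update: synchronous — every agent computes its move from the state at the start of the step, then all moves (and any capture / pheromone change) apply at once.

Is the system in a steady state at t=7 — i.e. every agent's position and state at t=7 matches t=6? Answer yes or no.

no

t=1: a0@(0,1):A a1@(0,4):B a2@(3,4):A a3@(1,0):B a4@(1,1):B a5@(0,2):A a6@(4,2):A a7@(3,0):A a8@(1,2):A a9@(1,3):A
t=2: a0@(0,0):A a1@(0,3):B a2@(3,4):A a3@(1,0):B a4@(1,4):B a5@(0,2):A a6@(4,2):A a7@(3,0):A a8@(1,2):A a9@(1,3):A
t=3: a0@(0,1):A a1@(0,4):B a2@(3,4):A a3@(1,1):B a4@(2,0):B a5@(0,2):A a6@(2,1):A a7@(3,0):A a8@(1,2):A a9@(2,2):A
t=4: a0@(0,1):A a1@(0,4):B a2@(0,0):A a3@(0,3):B a4@(1,0):B a5@(0,2):A a6@(1,3):A a7@(3,0):A a8@(1,2):A a9@(2,2):A
t=5: a0@(0,1):A a1@(1,1):B a2@(1,4):A a3@(2,0):B a4@(2,1):B a5@(0,2):A a6@(2,3):A a7@(3,0):A a8@(1,2):A a9@(2,2):A
t=6: a0@(0,1):A a1@(0,0):B a2@(0,3):A a3@(0,4):B a4@(1,0):B a5@(0,2):A a6@(2,3):A a7@(1,3):A a8@(1,2):A a9@(2,4):A
t=7: a0@(1,1):A a1@(0,0):B a2@(0,3):A a3@(1,4):B a4@(2,0):B a5@(0,2):A a6@(2,3):A a7@(1,3):A a8@(1,2):A a9@(2,4):A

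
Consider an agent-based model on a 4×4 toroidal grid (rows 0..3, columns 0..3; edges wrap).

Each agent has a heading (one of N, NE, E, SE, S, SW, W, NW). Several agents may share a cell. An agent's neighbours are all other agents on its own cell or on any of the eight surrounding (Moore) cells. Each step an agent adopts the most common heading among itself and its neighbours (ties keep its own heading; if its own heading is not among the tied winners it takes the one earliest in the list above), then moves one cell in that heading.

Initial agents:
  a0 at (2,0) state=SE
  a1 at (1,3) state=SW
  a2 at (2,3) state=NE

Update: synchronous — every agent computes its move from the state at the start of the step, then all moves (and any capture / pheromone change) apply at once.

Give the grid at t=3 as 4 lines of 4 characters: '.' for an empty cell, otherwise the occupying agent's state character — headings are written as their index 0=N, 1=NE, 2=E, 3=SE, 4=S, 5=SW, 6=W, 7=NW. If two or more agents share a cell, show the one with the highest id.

5...
...3
....
..1.

t=1: a0@(3,1):SE a1@(2,2):SW a2@(1,0):NE
t=2: a0@(0,2):SE a1@(3,1):SW a2@(0,1):NE
t=3: a0@(1,3):SE a1@(0,0):SW a2@(3,2):NE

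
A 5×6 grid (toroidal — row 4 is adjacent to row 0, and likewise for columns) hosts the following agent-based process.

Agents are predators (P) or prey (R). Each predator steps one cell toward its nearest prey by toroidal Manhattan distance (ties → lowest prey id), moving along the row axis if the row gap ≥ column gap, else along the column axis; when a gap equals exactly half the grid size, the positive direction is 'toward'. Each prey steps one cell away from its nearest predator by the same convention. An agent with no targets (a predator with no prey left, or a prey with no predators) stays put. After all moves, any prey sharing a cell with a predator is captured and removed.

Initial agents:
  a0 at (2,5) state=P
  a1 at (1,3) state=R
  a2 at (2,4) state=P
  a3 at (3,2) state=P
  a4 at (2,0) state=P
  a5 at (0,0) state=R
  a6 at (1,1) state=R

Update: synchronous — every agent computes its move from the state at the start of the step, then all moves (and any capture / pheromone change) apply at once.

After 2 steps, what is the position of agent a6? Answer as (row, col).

t=1: a0@(2,4):P a1@(0,3):R a2@(1,4):P a3@(2,2):P a4@(1,0):P a5@(4,0):R a6@(0,1):R
t=2: a0@(1,4):P a1@(4,3):R a2@(0,4):P a3@(1,2):P a4@(0,0):P a5@(3,0):R a6@(4,1):R

(4, 1)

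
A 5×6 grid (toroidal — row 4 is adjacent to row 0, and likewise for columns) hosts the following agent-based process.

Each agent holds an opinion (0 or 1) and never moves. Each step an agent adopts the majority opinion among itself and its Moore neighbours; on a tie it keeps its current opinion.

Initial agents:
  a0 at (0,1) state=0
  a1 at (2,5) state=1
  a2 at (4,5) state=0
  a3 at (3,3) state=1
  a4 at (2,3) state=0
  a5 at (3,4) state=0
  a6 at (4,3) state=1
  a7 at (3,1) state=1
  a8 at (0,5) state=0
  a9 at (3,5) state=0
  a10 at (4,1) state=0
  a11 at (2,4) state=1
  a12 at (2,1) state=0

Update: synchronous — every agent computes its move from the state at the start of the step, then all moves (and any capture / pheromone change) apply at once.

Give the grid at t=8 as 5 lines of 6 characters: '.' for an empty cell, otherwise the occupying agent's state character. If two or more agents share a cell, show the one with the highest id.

.0...0
......
.0.011
.0.100
.0.1.0

t=1: a0@(0,1):0 a1@(2,5):1 a2@(4,5):0 a3@(3,3):1 a4@(2,3):0 a5@(3,4):0 a6@(4,3):1 a7@(3,1):0 a8@(0,5):0 a9@(3,5):0 a10@(4,1):0 a11@(2,4):1 a12@(2,1):0
t=2: (unchanged — steady state)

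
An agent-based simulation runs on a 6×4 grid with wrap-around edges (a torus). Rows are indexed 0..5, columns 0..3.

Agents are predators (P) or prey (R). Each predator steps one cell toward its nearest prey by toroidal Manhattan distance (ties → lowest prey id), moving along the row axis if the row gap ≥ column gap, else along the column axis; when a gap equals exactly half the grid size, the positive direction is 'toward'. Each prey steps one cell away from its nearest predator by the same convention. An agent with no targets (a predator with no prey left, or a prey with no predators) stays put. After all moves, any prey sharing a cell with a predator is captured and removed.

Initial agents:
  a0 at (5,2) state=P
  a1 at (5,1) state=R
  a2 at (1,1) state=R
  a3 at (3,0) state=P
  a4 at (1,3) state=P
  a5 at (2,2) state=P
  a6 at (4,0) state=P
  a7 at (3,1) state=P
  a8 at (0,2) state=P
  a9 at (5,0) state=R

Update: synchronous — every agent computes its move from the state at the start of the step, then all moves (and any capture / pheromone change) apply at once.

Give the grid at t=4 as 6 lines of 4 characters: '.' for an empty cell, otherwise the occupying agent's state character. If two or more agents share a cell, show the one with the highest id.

PP..
...P
....
....
....
PP.P

t=1: a0@(5,1):P a3@(4,0):P a4@(1,0):P a5@(1,2):P a6@(5,0):P a7@(4,1):P a8@(5,2):P a9@(0,0):R
t=2: a0@(0,1):P a3@(5,0):P a4@(0,0):P a5@(1,3):P a6@(0,0):P a7@(5,1):P a8@(5,3):P
t=3: (unchanged — steady state)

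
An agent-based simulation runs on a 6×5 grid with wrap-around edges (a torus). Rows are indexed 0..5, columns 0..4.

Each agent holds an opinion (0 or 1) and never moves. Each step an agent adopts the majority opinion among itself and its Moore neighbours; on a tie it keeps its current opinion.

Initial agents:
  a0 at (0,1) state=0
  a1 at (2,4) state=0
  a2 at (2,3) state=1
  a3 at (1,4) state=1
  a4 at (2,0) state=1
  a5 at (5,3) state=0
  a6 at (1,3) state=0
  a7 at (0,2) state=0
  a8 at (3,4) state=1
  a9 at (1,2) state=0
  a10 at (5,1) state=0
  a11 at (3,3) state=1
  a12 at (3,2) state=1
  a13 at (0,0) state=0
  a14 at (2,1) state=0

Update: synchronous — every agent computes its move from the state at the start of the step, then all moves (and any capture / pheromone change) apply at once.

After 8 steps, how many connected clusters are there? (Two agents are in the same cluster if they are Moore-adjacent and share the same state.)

t=1: a0@(0,1):0 a1@(2,4):1 a2@(2,3):1 a3@(1,4):1 a4@(2,0):1 a5@(5,3):0 a6@(1,3):0 a7@(0,2):0 a8@(3,4):1 a9@(1,2):0 a10@(5,1):0 a11@(3,3):1 a12@(3,2):1 a13@(0,0):0 a14@(2,1):0
t=2: (unchanged — steady state)

2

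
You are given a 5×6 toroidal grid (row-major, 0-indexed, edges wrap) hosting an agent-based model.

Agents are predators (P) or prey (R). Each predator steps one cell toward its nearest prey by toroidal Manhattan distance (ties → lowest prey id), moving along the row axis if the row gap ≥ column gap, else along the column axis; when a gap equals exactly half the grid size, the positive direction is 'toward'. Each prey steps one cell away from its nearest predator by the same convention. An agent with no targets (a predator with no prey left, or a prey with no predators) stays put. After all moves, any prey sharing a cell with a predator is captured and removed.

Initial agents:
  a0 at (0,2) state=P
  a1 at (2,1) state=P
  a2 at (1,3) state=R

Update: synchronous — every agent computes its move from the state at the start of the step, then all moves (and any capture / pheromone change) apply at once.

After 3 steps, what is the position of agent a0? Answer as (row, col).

(2, 3)

t=1: a0@(1,2):P a1@(2,2):P a2@(2,3):R
t=2: a0@(2,2):P a1@(2,3):P a2@(2,4):R
t=3: a0@(2,3):P a1@(2,4):P a2@(2,5):R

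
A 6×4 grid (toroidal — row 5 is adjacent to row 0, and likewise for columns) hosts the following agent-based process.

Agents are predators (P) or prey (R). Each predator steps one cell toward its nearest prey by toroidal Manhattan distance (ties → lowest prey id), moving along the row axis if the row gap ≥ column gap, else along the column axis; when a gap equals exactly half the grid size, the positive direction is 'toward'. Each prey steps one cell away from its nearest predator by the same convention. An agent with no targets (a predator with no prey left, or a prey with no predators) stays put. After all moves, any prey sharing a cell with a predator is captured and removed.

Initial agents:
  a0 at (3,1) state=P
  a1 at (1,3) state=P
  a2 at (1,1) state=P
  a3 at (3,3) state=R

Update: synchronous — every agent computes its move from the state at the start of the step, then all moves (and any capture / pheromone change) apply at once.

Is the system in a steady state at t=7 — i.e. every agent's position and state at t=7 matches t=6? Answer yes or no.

yes

t=1: a0@(3,2):P a1@(2,3):P a2@(2,1):P
t=2: (unchanged — steady state)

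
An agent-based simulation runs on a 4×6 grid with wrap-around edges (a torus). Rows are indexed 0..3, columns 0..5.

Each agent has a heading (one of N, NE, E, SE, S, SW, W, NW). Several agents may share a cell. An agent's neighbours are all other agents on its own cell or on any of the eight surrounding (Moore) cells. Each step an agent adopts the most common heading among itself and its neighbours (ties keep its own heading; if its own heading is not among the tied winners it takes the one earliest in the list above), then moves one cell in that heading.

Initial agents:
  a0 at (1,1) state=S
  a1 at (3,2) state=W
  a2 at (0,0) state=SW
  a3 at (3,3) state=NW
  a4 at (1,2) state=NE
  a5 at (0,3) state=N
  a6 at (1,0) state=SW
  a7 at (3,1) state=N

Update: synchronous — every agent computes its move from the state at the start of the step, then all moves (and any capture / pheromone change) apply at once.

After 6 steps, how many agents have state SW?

8

t=1: a0@(2,0):SW a1@(2,2):N a2@(1,5):SW a3@(2,2):NW a4@(0,3):NE a5@(3,3):N a6@(2,5):SW a7@(2,1):N
t=2: a0@(3,5):SW a1@(1,2):N a2@(2,4):SW a3@(1,2):N a4@(3,4):NE a5@(2,3):N a6@(3,4):SW a7@(1,1):N
t=3: a0@(0,4):SW a1@(0,2):N a2@(3,3):SW a3@(0,2):N a4@(0,3):SW a5@(1,3):N a6@(0,3):SW a7@(0,1):N
t=4: a0@(1,3):SW a1@(3,2):N a2@(0,2):SW a3@(3,2):N a4@(1,2):SW a5@(0,3):N a6@(1,2):SW a7@(3,1):N
t=5: a0@(2,2):SW a1@(2,2):N a2@(1,1):SW a3@(2,2):N a4@(2,1):SW a5@(1,2):SW a6@(2,1):SW a7@(2,1):N
t=6: a0@(3,1):SW a1@(3,1):SW a2@(2,0):SW a3@(3,1):SW a4@(3,0):SW a5@(2,1):SW a6@(3,0):SW a7@(3,0):SW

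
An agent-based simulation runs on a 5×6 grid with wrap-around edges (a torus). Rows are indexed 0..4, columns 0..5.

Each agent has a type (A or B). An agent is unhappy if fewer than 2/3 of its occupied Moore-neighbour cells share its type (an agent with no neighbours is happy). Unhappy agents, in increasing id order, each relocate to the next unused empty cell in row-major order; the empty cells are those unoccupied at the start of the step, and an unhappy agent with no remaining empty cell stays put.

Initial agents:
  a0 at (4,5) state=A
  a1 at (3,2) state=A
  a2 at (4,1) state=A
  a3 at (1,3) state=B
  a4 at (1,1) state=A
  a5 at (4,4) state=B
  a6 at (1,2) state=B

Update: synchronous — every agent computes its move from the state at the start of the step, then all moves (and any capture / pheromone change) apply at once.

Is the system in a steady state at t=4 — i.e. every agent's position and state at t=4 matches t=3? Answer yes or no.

t=1: a0@(0,0):A a1@(3,2):A a2@(4,1):A a3@(1,3):B a4@(0,1):A a5@(0,2):B a6@(0,3):B
t=2: a0@(0,0):A a1@(3,2):A a2@(4,1):A a3@(1,3):B a4@(0,1):A a5@(0,4):B a6@(0,3):B
t=3: (unchanged — steady state)

yes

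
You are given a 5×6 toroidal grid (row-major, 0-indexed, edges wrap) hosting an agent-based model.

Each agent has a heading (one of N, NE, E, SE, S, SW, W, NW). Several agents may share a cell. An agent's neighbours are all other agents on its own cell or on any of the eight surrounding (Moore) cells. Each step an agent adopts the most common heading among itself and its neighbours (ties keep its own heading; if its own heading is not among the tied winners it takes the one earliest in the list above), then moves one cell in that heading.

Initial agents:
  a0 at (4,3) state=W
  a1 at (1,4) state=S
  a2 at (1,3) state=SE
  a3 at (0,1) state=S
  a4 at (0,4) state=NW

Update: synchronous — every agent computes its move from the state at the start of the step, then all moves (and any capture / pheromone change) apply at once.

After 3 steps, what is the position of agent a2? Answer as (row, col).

(4, 0)

t=1: a0@(4,2):W a1@(2,4):S a2@(2,4):SE a3@(1,1):S a4@(4,3):NW
t=2: a0@(4,1):W a1@(3,4):S a2@(3,5):SE a3@(2,1):S a4@(3,2):NW
t=3: a0@(4,0):W a1@(4,4):S a2@(4,0):SE a3@(3,1):S a4@(2,1):NW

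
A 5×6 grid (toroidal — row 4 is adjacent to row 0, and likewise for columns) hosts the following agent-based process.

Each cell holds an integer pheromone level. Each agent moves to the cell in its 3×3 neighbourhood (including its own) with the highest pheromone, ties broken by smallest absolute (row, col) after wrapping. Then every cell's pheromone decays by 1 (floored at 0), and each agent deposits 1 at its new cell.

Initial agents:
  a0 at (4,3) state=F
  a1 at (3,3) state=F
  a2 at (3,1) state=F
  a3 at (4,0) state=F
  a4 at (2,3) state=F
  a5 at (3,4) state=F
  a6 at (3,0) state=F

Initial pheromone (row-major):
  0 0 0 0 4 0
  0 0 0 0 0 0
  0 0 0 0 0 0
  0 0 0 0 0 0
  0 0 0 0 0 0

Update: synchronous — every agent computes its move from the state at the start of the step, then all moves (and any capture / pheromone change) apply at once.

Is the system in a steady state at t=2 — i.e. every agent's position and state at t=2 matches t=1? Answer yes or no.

no

t=1: a0@(0,4) a1@(2,2) a2@(2,0) a3@(0,0) a4@(1,2) a5@(2,3) a6@(2,0) | pheromone: 1 0 0 0 4 0 / 0 0 1 0 0 0 / 2 0 1 1 0 0 / 0 0 0 0 0 0 / 0 0 0 0 0 0
t=2: a0@(0,4) a1@(1,2) a2@(2,0) a3@(0,0) a4@(1,2) a5@(1,2) a6@(2,0) | pheromone: 1 0 0 0 4 0 / 0 0 3 0 0 0 / 3 0 0 0 0 0 / 0 0 0 0 0 0 / 0 0 0 0 0 0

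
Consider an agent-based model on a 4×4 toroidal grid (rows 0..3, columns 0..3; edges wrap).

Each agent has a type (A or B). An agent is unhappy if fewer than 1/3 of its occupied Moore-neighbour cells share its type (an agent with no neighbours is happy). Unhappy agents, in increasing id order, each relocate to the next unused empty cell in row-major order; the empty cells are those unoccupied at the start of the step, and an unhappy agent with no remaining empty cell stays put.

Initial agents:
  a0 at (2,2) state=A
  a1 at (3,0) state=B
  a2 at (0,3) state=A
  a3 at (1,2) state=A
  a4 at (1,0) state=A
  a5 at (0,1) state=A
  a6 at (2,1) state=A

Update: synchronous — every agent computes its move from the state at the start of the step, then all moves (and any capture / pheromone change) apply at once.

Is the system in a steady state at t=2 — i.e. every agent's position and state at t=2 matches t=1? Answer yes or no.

no

t=1: a0@(2,2):A a1@(0,0):B a2@(0,3):A a3@(1,2):A a4@(1,0):A a5@(0,1):A a6@(2,1):A
t=2: a0@(2,2):A a1@(0,2):B a2@(0,3):A a3@(1,2):A a4@(1,0):A a5@(0,1):A a6@(2,1):A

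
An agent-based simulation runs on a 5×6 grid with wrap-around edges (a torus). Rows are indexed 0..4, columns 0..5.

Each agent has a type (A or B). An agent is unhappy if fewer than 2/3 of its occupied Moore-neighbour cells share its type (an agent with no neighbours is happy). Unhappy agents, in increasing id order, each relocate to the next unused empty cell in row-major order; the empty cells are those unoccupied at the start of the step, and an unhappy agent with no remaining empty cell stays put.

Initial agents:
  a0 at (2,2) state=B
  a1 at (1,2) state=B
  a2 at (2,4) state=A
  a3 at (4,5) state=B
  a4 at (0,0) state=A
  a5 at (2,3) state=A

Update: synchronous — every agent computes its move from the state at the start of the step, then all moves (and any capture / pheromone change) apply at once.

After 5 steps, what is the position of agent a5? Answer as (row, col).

t=1: a0@(0,1):B a1@(0,2):B a2@(2,4):A a3@(0,3):B a4@(0,4):A a5@(0,5):A
t=2: a0@(0,1):B a1@(0,2):B a2@(2,4):A a3@(0,0):B a4@(1,0):A a5@(0,5):A
t=3: a0@(0,1):B a1@(0,2):B a2@(2,4):A a3@(0,3):B a4@(0,4):A a5@(1,1):A
t=4: a0@(0,0):B a1@(0,2):B a2@(2,4):A a3@(0,5):B a4@(1,0):A a5@(1,2):A
t=5: a0@(0,1):B a1@(0,3):B a2@(2,4):A a3@(0,4):B a4@(1,1):A a5@(1,3):A

(1, 3)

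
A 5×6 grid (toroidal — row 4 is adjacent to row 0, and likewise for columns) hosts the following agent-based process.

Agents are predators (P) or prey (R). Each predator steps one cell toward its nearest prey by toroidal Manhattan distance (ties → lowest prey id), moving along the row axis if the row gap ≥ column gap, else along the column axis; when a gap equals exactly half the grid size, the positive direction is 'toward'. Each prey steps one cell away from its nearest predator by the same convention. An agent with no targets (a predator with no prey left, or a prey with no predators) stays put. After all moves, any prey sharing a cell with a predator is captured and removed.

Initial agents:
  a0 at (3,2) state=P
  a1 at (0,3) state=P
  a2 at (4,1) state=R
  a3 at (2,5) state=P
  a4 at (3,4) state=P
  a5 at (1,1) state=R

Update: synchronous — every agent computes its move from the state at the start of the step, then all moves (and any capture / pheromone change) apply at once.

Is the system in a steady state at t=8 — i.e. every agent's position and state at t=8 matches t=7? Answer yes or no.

yes

t=1: a0@(4,2):P a1@(0,2):P a2@(0,1):R a3@(2,0):P a4@(3,5):P a5@(0,1):R
t=2: a0@(0,2):P a1@(0,1):P a2@(0,0):R a3@(1,0):P a4@(4,5):P a5@(0,0):R
t=3: a0@(0,1):P a1@(0,0):P a3@(0,0):P a4@(0,5):P
t=4: (unchanged — steady state)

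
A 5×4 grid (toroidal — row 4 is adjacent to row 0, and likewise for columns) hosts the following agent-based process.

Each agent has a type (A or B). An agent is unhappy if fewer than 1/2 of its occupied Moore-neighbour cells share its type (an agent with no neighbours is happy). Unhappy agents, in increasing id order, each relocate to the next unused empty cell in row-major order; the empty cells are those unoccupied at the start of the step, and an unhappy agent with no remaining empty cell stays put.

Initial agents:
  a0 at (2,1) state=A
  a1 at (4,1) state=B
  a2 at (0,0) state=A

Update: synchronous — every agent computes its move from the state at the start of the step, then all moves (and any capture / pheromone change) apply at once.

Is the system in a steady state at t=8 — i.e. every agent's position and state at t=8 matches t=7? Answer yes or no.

t=1: a0@(2,1):A a1@(0,1):B a2@(0,2):A
t=2: a0@(2,1):A a1@(0,0):B a2@(0,3):A
t=3: a0@(2,1):A a1@(0,1):B a2@(0,2):A
t=4: a0@(2,1):A a1@(0,0):B a2@(0,3):A
t=5: a0@(2,1):A a1@(0,1):B a2@(0,2):A
t=6: a0@(2,1):A a1@(0,0):B a2@(0,3):A
t=7: a0@(2,1):A a1@(0,1):B a2@(0,2):A
t=8: a0@(2,1):A a1@(0,0):B a2@(0,3):A

no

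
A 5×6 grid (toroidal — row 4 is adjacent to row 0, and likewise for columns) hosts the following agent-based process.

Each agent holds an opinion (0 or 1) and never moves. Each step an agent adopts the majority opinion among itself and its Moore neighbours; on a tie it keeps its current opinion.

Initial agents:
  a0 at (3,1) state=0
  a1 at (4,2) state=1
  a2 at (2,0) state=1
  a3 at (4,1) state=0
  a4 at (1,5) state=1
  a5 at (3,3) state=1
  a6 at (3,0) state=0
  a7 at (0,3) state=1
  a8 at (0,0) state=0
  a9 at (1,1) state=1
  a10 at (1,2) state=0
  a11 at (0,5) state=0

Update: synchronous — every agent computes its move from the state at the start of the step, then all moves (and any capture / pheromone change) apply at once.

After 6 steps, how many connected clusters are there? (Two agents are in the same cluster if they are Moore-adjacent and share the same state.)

t=1: a0@(3,1):0 a1@(4,2):1 a2@(2,0):1 a3@(4,1):0 a4@(1,5):1 a5@(3,3):1 a6@(3,0):0 a7@(0,3):1 a8@(0,0):0 a9@(1,1):1 a10@(1,2):1 a11@(0,5):0
t=2: (unchanged — steady state)

2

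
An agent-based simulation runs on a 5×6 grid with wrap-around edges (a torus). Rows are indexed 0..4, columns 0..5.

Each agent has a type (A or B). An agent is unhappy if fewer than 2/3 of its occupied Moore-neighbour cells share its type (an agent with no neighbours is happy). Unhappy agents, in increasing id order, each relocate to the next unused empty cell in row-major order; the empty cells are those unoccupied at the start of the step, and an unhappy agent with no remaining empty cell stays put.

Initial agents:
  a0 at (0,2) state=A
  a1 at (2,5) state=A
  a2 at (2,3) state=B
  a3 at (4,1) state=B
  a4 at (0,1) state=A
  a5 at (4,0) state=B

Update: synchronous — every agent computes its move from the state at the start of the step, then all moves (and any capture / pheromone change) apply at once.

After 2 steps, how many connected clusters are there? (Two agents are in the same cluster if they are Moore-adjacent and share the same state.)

t=1: a0@(0,0):A a1@(2,5):A a2@(2,3):B a3@(0,3):B a4@(0,4):A a5@(0,5):B
t=2: a0@(0,1):A a1@(2,5):A a2@(2,3):B a3@(0,2):B a4@(1,0):A a5@(1,1):B

3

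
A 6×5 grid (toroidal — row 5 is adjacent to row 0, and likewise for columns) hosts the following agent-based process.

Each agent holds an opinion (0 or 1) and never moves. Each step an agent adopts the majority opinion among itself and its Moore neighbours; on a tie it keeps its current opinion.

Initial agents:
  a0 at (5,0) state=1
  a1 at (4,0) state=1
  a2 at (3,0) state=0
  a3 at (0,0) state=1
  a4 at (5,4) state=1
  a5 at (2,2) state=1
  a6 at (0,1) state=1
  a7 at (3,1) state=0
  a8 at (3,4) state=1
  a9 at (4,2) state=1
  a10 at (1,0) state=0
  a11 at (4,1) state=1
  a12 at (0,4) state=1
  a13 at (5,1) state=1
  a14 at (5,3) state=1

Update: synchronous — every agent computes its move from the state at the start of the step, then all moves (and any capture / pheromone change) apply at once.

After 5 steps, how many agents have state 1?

t=1: a0@(5,0):1 a1@(4,0):1 a2@(3,0):1 a3@(0,0):1 a4@(5,4):1 a5@(2,2):1 a6@(0,1):1 a7@(3,1):1 a8@(3,4):1 a9@(4,2):1 a10@(1,0):1 a11@(4,1):1 a12@(0,4):1 a13@(5,1):1 a14@(5,3):1
t=2: (unchanged — steady state)

15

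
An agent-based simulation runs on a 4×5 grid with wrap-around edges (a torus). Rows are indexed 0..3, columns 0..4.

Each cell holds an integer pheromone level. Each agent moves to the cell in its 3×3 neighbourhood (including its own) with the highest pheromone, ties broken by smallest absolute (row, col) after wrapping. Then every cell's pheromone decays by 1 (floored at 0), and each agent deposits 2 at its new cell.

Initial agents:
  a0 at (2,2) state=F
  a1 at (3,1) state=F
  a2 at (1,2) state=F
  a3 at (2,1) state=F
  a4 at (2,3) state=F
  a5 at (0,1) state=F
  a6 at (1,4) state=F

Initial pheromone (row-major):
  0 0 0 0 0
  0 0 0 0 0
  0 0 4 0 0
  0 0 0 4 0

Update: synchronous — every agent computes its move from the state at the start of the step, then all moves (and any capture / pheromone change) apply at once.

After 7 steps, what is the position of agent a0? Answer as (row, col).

t=1: a0@(2,2) a1@(2,2) a2@(2,2) a3@(2,2) a4@(2,2) a5@(0,0) a6@(0,0) | pheromone: 4 0 0 0 0 / 0 0 0 0 0 / 0 0 13 0 0 / 0 0 0 3 0
t=2: a0@(2,2) a1@(2,2) a2@(2,2) a3@(2,2) a4@(2,2) a5@(0,0) a6@(0,0) | pheromone: 7 0 0 0 0 / 0 0 0 0 0 / 0 0 22 0 0 / 0 0 0 2 0
t=3: a0@(2,2) a1@(2,2) a2@(2,2) a3@(2,2) a4@(2,2) a5@(0,0) a6@(0,0) | pheromone: 10 0 0 0 0 / 0 0 0 0 0 / 0 0 31 0 0 / 0 0 0 1 0
t=4: a0@(2,2) a1@(2,2) a2@(2,2) a3@(2,2) a4@(2,2) a5@(0,0) a6@(0,0) | pheromone: 13 0 0 0 0 / 0 0 0 0 0 / 0 0 40 0 0 / 0 0 0 0 0
t=5: a0@(2,2) a1@(2,2) a2@(2,2) a3@(2,2) a4@(2,2) a5@(0,0) a6@(0,0) | pheromone: 16 0 0 0 0 / 0 0 0 0 0 / 0 0 49 0 0 / 0 0 0 0 0
t=6: a0@(2,2) a1@(2,2) a2@(2,2) a3@(2,2) a4@(2,2) a5@(0,0) a6@(0,0) | pheromone: 19 0 0 0 0 / 0 0 0 0 0 / 0 0 58 0 0 / 0 0 0 0 0
t=7: a0@(2,2) a1@(2,2) a2@(2,2) a3@(2,2) a4@(2,2) a5@(0,0) a6@(0,0) | pheromone: 22 0 0 0 0 / 0 0 0 0 0 / 0 0 67 0 0 / 0 0 0 0 0

(2, 2)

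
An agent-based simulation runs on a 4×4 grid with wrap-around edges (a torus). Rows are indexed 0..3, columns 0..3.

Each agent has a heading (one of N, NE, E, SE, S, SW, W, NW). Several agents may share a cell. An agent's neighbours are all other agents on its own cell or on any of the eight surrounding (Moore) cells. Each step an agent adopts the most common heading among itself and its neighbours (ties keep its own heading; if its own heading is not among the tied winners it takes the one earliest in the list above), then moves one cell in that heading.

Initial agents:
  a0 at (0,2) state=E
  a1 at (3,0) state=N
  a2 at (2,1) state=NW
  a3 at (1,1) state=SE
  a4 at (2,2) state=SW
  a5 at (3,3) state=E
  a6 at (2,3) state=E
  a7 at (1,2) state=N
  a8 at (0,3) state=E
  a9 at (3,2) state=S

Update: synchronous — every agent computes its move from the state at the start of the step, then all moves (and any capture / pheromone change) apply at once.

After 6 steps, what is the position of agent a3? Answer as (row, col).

t=1: a0@(0,3):E a1@(3,1):E a2@(1,1):N a3@(2,2):SE a4@(2,3):E a5@(3,0):E a6@(2,0):E a7@(1,3):E a8@(0,0):E a9@(3,3):E
t=2: a0@(0,0):E a1@(3,2):E a2@(1,2):E a3@(2,3):E a4@(2,0):E a5@(3,1):E a6@(2,1):E a7@(1,0):E a8@(0,1):E a9@(3,0):E
t=3: a0@(0,1):E a1@(3,3):E a2@(1,3):E a3@(2,0):E a4@(2,1):E a5@(3,2):E a6@(2,2):E a7@(1,1):E a8@(0,2):E a9@(3,1):E
t=4: a0@(0,2):E a1@(3,0):E a2@(1,0):E a3@(2,1):E a4@(2,2):E a5@(3,3):E a6@(2,3):E a7@(1,2):E a8@(0,3):E a9@(3,2):E
t=5: a0@(0,3):E a1@(3,1):E a2@(1,1):E a3@(2,2):E a4@(2,3):E a5@(3,0):E a6@(2,0):E a7@(1,3):E a8@(0,0):E a9@(3,3):E
t=6: a0@(0,0):E a1@(3,2):E a2@(1,2):E a3@(2,3):E a4@(2,0):E a5@(3,1):E a6@(2,1):E a7@(1,0):E a8@(0,1):E a9@(3,0):E

(2, 3)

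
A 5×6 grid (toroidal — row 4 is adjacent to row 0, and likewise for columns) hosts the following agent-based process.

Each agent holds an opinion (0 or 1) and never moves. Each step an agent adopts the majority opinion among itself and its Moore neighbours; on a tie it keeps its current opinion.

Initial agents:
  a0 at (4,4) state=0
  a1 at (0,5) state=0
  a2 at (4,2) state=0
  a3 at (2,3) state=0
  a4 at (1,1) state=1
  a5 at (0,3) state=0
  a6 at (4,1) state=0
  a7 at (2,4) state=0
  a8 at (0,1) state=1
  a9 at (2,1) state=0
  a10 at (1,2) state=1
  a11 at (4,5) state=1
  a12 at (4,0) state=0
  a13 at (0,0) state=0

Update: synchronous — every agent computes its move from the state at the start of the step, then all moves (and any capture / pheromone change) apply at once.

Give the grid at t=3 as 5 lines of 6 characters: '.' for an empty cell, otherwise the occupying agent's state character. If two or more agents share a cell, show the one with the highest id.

t=1: a0@(4,4):0 a1@(0,5):0 a2@(4,2):0 a3@(2,3):0 a4@(1,1):1 a5@(0,3):0 a6@(4,1):0 a7@(2,4):0 a8@(0,1):0 a9@(2,1):1 a10@(1,2):1 a11@(4,5):0 a12@(4,0):0 a13@(0,0):0
t=2: (unchanged — steady state)

00.0.0
.11...
.1.00.
......
000.00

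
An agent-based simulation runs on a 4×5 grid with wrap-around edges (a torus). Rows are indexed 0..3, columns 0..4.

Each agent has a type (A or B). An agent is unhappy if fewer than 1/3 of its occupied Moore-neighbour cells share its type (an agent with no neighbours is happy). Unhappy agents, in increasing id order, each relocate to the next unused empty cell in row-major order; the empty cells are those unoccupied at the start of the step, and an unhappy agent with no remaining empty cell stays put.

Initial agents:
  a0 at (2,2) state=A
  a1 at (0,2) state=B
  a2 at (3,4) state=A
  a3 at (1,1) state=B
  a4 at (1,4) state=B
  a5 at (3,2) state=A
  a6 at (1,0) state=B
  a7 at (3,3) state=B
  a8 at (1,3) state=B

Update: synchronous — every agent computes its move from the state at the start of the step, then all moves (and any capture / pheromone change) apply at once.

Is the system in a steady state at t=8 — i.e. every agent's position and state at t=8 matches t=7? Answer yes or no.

t=1: a0@(0,0):A a1@(0,2):B a2@(0,1):A a3@(1,1):B a4@(1,4):B a5@(3,2):A a6@(1,0):B a7@(0,3):B a8@(1,3):B
t=2: a0@(0,4):A a1@(0,2):B a2@(0,1):A a3@(1,1):B a4@(1,4):B a5@(3,2):A a6@(1,0):B a7@(0,3):B a8@(1,3):B
t=3: a0@(0,0):A a1@(0,2):B a2@(1,2):A a3@(1,1):B a4@(1,4):B a5@(3,2):A a6@(1,0):B a7@(0,3):B a8@(1,3):B
t=4: a0@(0,1):A a1@(0,2):B a2@(0,4):A a3@(1,1):B a4@(1,4):B a5@(2,0):A a6@(1,0):B a7@(0,3):B a8@(1,3):B
t=5: a0@(0,0):A a1@(0,2):B a2@(1,2):A a3@(1,1):B a4@(1,4):B a5@(2,1):A a6@(1,0):B a7@(0,3):B a8@(1,3):B
t=6: a0@(0,1):A a1@(0,2):B a2@(0,4):A a3@(1,1):B a4@(1,4):B a5@(2,1):A a6@(1,0):B a7@(0,3):B a8@(1,3):B
t=7: a0@(0,0):A a1@(0,2):B a2@(1,2):A a3@(1,1):B a4@(1,4):B a5@(2,0):A a6@(1,0):B a7@(0,3):B a8@(1,3):B
t=8: a0@(0,1):A a1@(0,2):B a2@(0,4):A a3@(1,1):B a4@(1,4):B a5@(2,1):A a6@(1,0):B a7@(0,3):B a8@(1,3):B

no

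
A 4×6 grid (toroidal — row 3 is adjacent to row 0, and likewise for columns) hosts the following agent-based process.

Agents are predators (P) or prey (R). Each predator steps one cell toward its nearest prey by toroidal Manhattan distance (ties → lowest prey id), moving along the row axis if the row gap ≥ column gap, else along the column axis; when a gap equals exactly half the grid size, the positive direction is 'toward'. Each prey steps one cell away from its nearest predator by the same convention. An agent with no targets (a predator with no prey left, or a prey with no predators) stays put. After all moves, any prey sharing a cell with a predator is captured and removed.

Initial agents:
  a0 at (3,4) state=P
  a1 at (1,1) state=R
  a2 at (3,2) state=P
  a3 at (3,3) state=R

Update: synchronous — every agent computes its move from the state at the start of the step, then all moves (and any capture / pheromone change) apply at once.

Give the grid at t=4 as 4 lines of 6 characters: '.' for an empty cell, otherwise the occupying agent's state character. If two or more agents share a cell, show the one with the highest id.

t=1: a0@(3,3):P a1@(0,1):R a2@(3,3):P a3@(3,2):R
t=2: a0@(3,2):P a1@(0,0):R a2@(3,2):P a3@(3,1):R
t=3: a0@(3,1):P a1@(0,5):R a2@(3,1):P a3@(3,0):R
t=4: a0@(3,0):P a1@(0,4):R a2@(3,0):P a3@(3,5):R

....R.
......
......
P....R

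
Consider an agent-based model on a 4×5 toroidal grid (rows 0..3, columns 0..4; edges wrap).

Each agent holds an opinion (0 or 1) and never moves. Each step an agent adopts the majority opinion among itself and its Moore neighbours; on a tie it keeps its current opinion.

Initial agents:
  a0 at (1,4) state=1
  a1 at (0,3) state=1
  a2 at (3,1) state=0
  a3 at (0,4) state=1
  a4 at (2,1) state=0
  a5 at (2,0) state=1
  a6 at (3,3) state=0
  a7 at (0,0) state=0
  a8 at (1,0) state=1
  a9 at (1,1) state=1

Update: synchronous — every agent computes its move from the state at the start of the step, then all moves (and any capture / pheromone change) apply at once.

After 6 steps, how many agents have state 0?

t=1: a0@(1,4):1 a1@(0,3):1 a2@(3,1):0 a3@(0,4):1 a4@(2,1):1 a5@(2,0):1 a6@(3,3):1 a7@(0,0):1 a8@(1,0):1 a9@(1,1):1
t=2: a0@(1,4):1 a1@(0,3):1 a2@(3,1):1 a3@(0,4):1 a4@(2,1):1 a5@(2,0):1 a6@(3,3):1 a7@(0,0):1 a8@(1,0):1 a9@(1,1):1
t=3: (unchanged — steady state)

0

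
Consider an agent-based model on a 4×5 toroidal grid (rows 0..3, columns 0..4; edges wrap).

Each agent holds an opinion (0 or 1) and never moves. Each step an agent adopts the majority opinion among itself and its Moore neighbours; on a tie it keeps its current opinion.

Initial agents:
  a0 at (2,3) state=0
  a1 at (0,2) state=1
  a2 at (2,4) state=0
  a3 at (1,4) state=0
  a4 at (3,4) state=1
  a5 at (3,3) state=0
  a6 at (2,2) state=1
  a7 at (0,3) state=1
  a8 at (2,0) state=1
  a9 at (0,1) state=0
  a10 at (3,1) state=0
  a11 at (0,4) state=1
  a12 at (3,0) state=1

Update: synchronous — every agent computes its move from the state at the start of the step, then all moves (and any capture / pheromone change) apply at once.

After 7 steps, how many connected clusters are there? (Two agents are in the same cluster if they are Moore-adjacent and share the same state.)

1

t=1: a0@(2,3):0 a1@(0,2):0 a2@(2,4):0 a3@(1,4):0 a4@(3,4):1 a5@(3,3):1 a6@(2,2):0 a7@(0,3):1 a8@(2,0):1 a9@(0,1):0 a10@(3,1):1 a11@(0,4):1 a12@(3,0):1
t=2: a0@(2,3):0 a1@(0,2):1 a2@(2,4):1 a3@(1,4):0 a4@(3,4):1 a5@(3,3):1 a6@(2,2):0 a7@(0,3):1 a8@(2,0):1 a9@(0,1):0 a10@(3,1):1 a11@(0,4):1 a12@(3,0):1
t=3: a0@(2,3):0 a1@(0,2):1 a2@(2,4):1 a3@(1,4):1 a4@(3,4):1 a5@(3,3):1 a6@(2,2):0 a7@(0,3):1 a8@(2,0):1 a9@(0,1):1 a10@(3,1):1 a11@(0,4):1 a12@(3,0):1
t=4: a0@(2,3):1 a1@(0,2):1 a2@(2,4):1 a3@(1,4):1 a4@(3,4):1 a5@(3,3):1 a6@(2,2):0 a7@(0,3):1 a8@(2,0):1 a9@(0,1):1 a10@(3,1):1 a11@(0,4):1 a12@(3,0):1
t=5: a0@(2,3):1 a1@(0,2):1 a2@(2,4):1 a3@(1,4):1 a4@(3,4):1 a5@(3,3):1 a6@(2,2):1 a7@(0,3):1 a8@(2,0):1 a9@(0,1):1 a10@(3,1):1 a11@(0,4):1 a12@(3,0):1
t=6: (unchanged — steady state)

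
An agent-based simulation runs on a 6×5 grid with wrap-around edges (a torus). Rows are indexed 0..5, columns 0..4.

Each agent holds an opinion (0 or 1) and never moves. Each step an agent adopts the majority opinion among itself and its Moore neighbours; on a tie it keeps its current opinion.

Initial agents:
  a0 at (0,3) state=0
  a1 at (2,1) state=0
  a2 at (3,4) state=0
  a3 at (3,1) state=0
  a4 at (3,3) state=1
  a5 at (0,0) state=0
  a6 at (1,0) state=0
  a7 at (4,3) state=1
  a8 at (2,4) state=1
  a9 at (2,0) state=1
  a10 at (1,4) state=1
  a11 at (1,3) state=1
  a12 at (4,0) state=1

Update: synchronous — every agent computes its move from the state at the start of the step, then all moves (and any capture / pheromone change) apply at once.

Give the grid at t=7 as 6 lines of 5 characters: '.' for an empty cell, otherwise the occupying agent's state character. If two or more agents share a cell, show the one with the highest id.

0..1.
0..11
00..1
.0.11
0..1.
.....

t=1: a0@(0,3):1 a1@(2,1):0 a2@(3,4):1 a3@(3,1):0 a4@(3,3):1 a5@(0,0):0 a6@(1,0):0 a7@(4,3):1 a8@(2,4):1 a9@(2,0):0 a10@(1,4):1 a11@(1,3):1 a12@(4,0):0
t=2: (unchanged — steady state)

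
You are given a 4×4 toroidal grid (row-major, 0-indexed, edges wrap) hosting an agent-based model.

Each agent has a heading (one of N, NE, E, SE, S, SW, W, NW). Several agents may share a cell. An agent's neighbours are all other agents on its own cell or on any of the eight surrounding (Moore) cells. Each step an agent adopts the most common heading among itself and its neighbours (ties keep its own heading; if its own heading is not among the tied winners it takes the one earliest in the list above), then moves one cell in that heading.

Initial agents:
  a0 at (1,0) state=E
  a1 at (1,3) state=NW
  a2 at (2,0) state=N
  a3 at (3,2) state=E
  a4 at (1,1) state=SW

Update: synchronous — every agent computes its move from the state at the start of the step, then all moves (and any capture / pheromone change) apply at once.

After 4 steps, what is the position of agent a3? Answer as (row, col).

(3, 2)

t=1: a0@(1,1):E a1@(0,2):NW a2@(1,0):N a3@(3,3):E a4@(2,0):SW
t=2: a0@(1,2):E a1@(0,3):E a2@(0,0):N a3@(3,0):E a4@(2,1):E
t=3: a0@(1,3):E a1@(0,0):E a2@(0,1):E a3@(3,1):E a4@(2,2):E
t=4: a0@(1,0):E a1@(0,1):E a2@(0,2):E a3@(3,2):E a4@(2,3):E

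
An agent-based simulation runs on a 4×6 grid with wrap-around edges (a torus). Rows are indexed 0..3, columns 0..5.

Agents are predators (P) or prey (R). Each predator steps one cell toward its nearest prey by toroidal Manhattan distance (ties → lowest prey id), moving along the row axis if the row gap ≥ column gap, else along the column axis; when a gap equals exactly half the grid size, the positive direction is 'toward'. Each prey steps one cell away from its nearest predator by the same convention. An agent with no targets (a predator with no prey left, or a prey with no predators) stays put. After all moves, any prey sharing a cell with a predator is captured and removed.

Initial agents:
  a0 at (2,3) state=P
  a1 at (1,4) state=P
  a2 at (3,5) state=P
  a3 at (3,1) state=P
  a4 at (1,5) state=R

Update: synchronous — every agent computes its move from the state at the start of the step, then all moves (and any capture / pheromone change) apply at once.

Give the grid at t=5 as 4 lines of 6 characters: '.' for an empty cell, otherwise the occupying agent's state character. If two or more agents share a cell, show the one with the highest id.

t=1: a0@(2,4):P a1@(1,5):P a2@(0,5):P a3@(0,1):P a4@(1,0):R
t=2: a0@(2,5):P a1@(1,0):P a2@(1,5):P a3@(1,1):P
t=3: (unchanged — steady state)

......
PP...P
.....P
......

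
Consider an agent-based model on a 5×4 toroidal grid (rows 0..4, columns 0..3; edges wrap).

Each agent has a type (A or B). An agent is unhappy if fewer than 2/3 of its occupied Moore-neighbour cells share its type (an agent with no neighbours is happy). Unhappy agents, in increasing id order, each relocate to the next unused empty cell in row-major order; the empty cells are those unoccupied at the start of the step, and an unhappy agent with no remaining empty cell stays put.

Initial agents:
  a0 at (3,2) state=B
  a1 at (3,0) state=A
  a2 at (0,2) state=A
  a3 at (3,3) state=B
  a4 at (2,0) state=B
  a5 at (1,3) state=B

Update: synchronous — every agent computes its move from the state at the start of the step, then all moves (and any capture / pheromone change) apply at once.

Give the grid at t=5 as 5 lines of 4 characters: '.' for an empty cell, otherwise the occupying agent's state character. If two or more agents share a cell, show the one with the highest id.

A.AB
....
B...
..BB
....

t=1: a0@(3,2):B a1@(0,0):A a2@(0,1):A a3@(3,3):B a4@(2,0):B a5@(0,3):B
t=2: a0@(3,2):B a1@(0,2):A a2@(0,1):A a3@(3,3):B a4@(2,0):B a5@(1,0):B
t=3: a0@(3,2):B a1@(0,2):A a2@(0,0):A a3@(3,3):B a4@(2,0):B a5@(0,3):B
t=4: a0@(3,2):B a1@(0,1):A a2@(1,0):A a3@(3,3):B a4@(2,0):B a5@(1,1):B
t=5: a0@(3,2):B a1@(0,0):A a2@(0,2):A a3@(3,3):B a4@(2,0):B a5@(0,3):B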